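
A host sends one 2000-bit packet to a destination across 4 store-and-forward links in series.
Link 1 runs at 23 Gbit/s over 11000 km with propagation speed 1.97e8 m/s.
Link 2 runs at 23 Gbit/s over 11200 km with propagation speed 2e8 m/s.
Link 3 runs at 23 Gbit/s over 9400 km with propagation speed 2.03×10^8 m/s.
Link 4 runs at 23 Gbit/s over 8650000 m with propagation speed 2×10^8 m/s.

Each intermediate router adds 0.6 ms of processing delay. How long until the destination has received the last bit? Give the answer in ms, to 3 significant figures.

Transmission delay per hop = L/R = 2000/23000000000 = 8.69565e-05 ms; 4 hops → 0.000347826 ms.
Propagation delays (d/s per hop): 55.8376, 56, 46.3054, 43.25 ms; sum = 201.393 ms.
Processing at 3 router(s): 3 × 0.6 ms = 1.8 ms.
End-to-end = 203 ms.

203 ms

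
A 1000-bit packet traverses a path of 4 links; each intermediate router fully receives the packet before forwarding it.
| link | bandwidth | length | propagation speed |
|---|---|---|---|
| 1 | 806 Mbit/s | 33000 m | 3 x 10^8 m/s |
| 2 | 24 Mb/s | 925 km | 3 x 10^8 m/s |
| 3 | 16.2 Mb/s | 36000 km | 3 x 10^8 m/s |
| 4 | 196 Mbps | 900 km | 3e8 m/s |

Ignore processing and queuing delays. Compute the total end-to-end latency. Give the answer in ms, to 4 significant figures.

Transmission delays (L/R per hop): 0.00124069, 0.0416667, 0.0617284, 0.00510204 ms; sum = 0.109738 ms.
Propagation delays (d/s per hop): 0.11, 3.08333, 120, 3 ms; sum = 126.193 ms.
End-to-end = 126.3 ms.

126.3 ms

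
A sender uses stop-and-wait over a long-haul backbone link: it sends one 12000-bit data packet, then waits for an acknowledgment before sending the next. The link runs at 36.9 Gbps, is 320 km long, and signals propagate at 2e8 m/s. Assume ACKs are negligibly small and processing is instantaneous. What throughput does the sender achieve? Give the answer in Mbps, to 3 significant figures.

t_tx = L/R = 12000/36900000000 = 3.25203e-07 s.
t_prop = 320000/200000000 = 0.0016 s; RTT = 0.0032 s.
Cycle = t_tx + RTT = 0.00320033 s.
Throughput = L / cycle = 12000 / 0.00320033 = 3.75 Mbps.

3.75 Mbps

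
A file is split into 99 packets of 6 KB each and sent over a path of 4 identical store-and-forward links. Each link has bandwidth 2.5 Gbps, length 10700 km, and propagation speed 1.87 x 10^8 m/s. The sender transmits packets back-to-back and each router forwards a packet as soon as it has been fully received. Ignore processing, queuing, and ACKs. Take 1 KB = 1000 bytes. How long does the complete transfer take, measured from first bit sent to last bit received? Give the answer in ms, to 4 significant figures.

230.8 ms

Per-hop transmission t_tx = L/R = 48000/2500000000 = 0.0192 ms.
Per-hop propagation t_prop = 10700000/187000000 = 57.2193 ms.
Pipeline fill: first packet needs 4·t_tx to clear all hops; remaining 98 packets each add one t_tx.
Total = (4+99-1)·t_tx + 4·t_prop = 102·0.0192 + 4·57.2193 = 230.8 ms.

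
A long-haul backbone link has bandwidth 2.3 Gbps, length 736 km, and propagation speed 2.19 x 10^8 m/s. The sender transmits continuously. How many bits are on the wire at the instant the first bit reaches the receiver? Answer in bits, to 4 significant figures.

Propagation delay = 736000 / 219000000 = 0.00336073 s.
BDP = R × t_prop = 2300000000 × 0.00336073 = 7729680 bits.

7730000 bits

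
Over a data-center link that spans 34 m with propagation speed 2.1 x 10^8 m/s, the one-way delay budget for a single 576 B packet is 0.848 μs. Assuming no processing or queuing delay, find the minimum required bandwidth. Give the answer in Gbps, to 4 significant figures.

6.716 Gbps

L = 4608 bits.
Propagation delay = 34 / 210000000 = 0.161905 μs.
Transmission budget = 0.848 − 0.161905 = 0.686095 μs.
R ≥ L / t_tx = 4608 bits / 6.86095e-07 s = 6.716 Gbps.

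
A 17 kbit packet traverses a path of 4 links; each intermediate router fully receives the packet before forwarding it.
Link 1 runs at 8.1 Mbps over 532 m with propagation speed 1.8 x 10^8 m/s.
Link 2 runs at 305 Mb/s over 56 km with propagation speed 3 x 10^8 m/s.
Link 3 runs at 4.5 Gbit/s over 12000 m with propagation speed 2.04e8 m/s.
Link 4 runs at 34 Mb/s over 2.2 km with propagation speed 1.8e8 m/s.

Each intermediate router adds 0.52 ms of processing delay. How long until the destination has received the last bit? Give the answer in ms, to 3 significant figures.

L = 17000 bits.
Transmission delays (L/R per hop): 2.09877, 0.0557377, 0.00377778, 0.5 ms; sum = 2.65828 ms.
Propagation delays (d/s per hop): 0.00295556, 0.186667, 0.0588235, 0.0122222 ms; sum = 0.260668 ms.
Processing at 3 router(s): 3 × 0.52 ms = 1.56 ms.
End-to-end = 4.48 ms.

4.48 ms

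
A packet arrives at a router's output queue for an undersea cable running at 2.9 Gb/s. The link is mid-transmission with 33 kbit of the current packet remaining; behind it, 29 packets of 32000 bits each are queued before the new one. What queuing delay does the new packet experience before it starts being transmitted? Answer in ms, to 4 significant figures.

0.3314 ms

Each queued packet: L/R = 32000/2900000000 = 0.0110345 ms.
29 queued → 0.32 ms.
Plus remaining 33000 bits of current packet: 0.0113793 ms.
Queuing delay = 0.3314 ms.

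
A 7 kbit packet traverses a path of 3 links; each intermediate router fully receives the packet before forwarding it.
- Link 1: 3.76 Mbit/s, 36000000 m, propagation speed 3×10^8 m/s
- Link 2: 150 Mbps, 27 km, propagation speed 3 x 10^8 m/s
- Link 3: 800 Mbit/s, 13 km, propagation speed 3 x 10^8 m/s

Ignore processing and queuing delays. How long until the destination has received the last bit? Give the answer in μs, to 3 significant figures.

L = 7000 bits.
Transmission delays (L/R per hop): 1861.7, 46.6667, 8.75 μs; sum = 1917.12 μs.
Propagation delays (d/s per hop): 120000, 90, 43.3333 μs; sum = 120133 μs.
End-to-end = 122000 μs.

122000 μs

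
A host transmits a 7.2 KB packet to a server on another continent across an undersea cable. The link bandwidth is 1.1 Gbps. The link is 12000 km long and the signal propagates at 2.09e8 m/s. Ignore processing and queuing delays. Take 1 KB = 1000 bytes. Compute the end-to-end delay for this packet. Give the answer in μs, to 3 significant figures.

57500 μs

L = 57600 bits.
Transmission delay = L/R = 57600 / 1100000000 = 52.3636 μs.
Propagation delay = d/s = 12000000 m / 209000000 m/s = 57416.3 μs.
Total = 57500 μs.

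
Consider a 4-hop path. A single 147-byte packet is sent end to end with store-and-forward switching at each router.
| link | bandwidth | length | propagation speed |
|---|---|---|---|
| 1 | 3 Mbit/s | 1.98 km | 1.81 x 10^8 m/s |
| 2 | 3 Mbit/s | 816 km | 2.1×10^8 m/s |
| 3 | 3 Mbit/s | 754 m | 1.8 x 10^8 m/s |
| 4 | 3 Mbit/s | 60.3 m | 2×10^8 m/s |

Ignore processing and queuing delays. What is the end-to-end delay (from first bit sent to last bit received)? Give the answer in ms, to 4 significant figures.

5.469 ms

L = 147 × 8 = 1176 bits.
Transmission delay per hop = L/R = 1176/3000000 = 0.392 ms; 4 hops → 1.568 ms.
Propagation delays (d/s per hop): 0.0109392, 3.88571, 0.00418889, 0.0003015 ms; sum = 3.90114 ms.
End-to-end = 5.469 ms.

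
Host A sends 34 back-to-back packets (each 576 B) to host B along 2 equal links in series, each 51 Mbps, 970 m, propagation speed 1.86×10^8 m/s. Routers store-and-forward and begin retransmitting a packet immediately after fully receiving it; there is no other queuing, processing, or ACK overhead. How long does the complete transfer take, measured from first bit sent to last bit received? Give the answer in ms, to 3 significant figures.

3.17 ms

Per-hop transmission t_tx = L/R = 4608/51000000 = 0.0903529 ms.
Per-hop propagation t_prop = 970/186000000 = 0.00521505 ms.
Pipeline fill: first packet needs 2·t_tx to clear all hops; remaining 33 packets each add one t_tx.
Total = (2+34-1)·t_tx + 2·t_prop = 35·0.0903529 + 2·0.00521505 = 3.17 ms.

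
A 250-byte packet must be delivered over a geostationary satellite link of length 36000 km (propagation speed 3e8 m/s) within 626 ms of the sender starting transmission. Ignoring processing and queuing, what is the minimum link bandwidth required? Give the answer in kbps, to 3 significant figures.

3.95 kbps

L = 2000 bits.
Propagation delay = 36000000 / 300000000 = 120 ms.
Transmission budget = 626 − 120 = 506 ms.
R ≥ L / t_tx = 2000 bits / 0.506 s = 3.95 kbps.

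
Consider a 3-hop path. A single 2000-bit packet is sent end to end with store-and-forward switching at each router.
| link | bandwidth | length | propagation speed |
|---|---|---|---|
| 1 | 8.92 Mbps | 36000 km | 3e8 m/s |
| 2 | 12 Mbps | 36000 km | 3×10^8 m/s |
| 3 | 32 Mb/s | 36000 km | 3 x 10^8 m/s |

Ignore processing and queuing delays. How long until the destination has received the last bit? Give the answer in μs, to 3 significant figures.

360000 μs

Transmission delays (L/R per hop): 224.215, 166.667, 62.5 μs; sum = 453.382 μs.
Propagation delays (d/s per hop): 120000, 120000, 120000 μs; sum = 360000 μs.
End-to-end = 360000 μs.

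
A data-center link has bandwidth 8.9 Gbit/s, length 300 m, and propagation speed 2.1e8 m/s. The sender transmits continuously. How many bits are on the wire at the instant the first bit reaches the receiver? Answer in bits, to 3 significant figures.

Propagation delay = 300 / 210000000 = 1.42857e-06 s.
BDP = R × t_prop = 8900000000 × 1.42857e-06 = 12714.3 bits.

12700 bits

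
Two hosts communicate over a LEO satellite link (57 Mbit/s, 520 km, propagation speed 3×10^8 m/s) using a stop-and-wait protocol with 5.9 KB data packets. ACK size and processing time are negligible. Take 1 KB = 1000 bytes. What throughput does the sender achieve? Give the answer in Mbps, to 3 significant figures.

11.0 Mbps

t_tx = L/R = 47200/57000000 = 0.00082807 s.
t_prop = 520000/300000000 = 0.00173333 s; RTT = 0.00346667 s.
Cycle = t_tx + RTT = 0.00429474 s.
Throughput = L / cycle = 47200 / 0.00429474 = 11.0 Mbps.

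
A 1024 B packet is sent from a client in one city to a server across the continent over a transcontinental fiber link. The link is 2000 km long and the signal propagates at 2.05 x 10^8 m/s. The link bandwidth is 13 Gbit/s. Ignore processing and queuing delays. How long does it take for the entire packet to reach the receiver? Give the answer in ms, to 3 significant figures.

9.76 ms

L = 1024 × 8 = 8192 bits.
Transmission delay = L/R = 8192 / 13000000000 = 0.000630154 ms.
Propagation delay = d/s = 2000000 m / 2.05e+08 m/s = 9.7561 ms.
Total = 9.76 ms.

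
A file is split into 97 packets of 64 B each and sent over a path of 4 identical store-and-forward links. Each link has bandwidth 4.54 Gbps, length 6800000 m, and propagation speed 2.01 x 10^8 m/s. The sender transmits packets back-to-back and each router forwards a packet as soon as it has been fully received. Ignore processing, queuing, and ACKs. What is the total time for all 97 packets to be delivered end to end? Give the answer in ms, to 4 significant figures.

Per-hop transmission t_tx = L/R = 512/4540000000 = 0.000112775 ms.
Per-hop propagation t_prop = 6800000/2.01e+08 = 33.8308 ms.
Pipeline fill: first packet needs 4·t_tx to clear all hops; remaining 96 packets each add one t_tx.
Total = (4+97-1)·t_tx + 4·t_prop = 100·0.000112775 + 4·33.8308 = 135.3 ms.

135.3 ms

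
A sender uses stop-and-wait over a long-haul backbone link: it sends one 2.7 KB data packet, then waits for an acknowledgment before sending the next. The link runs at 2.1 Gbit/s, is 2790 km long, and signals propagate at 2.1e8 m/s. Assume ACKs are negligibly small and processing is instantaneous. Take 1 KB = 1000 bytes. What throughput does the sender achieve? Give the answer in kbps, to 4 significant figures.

t_tx = L/R = 21600/2100000000 = 1.02857e-05 s.
t_prop = 2790000/210000000 = 0.0132857 s; RTT = 0.0265714 s.
Cycle = t_tx + RTT = 0.0265817 s.
Throughput = L / cycle = 21600 / 0.0265817 = 812.6 kbps.

812.6 kbps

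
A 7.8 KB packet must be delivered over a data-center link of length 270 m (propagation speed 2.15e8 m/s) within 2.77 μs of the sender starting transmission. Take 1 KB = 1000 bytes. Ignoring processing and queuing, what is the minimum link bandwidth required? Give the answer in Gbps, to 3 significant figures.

L = 62400 bits.
Propagation delay = 270 / 215000000 = 1.25581 μs.
Transmission budget = 2.77 − 1.25581 = 1.51419 μs.
R ≥ L / t_tx = 62400 bits / 1.51419e-06 s = 41.2 Gbps.

41.2 Gbps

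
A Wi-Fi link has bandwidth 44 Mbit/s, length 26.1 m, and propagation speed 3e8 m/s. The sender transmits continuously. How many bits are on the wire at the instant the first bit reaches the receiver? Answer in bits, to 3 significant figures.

3.83 bits

Propagation delay = 26.1 / 300000000 = 8.7e-08 s.
BDP = R × t_prop = 44000000 × 8.7e-08 = 3.828 bits.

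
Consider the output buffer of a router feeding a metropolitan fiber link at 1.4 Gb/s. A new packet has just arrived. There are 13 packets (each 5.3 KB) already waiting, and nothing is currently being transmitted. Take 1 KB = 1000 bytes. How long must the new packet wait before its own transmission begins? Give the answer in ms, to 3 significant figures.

0.394 ms

Each queued packet: L/R = 42400/1400000000 = 0.0302857 ms.
13 queued → 0.393714 ms.
Queuing delay = 0.394 ms.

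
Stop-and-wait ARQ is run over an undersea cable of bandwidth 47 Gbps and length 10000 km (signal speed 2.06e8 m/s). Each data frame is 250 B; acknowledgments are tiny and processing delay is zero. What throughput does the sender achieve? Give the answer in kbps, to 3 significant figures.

t_tx = L/R = 2000/47000000000 = 4.25532e-08 s.
t_prop = 10000000/206000000 = 0.0485437 s; RTT = 0.0970874 s.
Cycle = t_tx + RTT = 0.0970874 s.
Throughput = L / cycle = 2000 / 0.0970874 = 20.6 kbps.

20.6 kbps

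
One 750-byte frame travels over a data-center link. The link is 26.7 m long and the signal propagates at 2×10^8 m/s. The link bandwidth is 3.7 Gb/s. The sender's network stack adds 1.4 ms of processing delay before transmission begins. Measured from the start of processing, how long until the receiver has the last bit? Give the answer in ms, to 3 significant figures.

L = 750 × 8 = 6000 bits.
Transmission delay = L/R = 6000 / 3700000000 = 0.00162162 ms.
Propagation delay = d/s = 26.7 m / 200000000 m/s = 0.0001335 ms.
Plus processing delay 1.4 ms = 1.4 ms.
Total = 1.40 ms.

1.40 ms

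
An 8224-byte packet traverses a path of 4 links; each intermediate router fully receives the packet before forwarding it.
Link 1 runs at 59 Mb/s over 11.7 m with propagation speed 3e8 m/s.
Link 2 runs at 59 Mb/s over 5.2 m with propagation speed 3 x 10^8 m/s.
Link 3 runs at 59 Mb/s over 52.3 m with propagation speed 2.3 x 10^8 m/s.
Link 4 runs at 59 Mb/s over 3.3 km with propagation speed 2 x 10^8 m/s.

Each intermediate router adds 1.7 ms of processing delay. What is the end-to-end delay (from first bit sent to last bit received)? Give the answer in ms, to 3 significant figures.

9.58 ms

L = 8224 × 8 = 65792 bits.
Transmission delay per hop = L/R = 65792/59000000 = 1.11512 ms; 4 hops → 4.46047 ms.
Propagation delays (d/s per hop): 3.9e-05, 1.73333e-05, 0.000227391, 0.0165 ms; sum = 0.0167837 ms.
Processing at 3 router(s): 3 × 1.7 ms = 5.1 ms.
End-to-end = 9.58 ms.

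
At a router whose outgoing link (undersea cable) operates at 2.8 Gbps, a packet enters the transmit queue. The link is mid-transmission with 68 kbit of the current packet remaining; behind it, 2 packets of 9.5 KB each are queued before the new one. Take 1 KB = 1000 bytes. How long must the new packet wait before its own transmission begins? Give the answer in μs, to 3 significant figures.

Each queued packet: L/R = 76000/2800000000 = 27.1429 μs.
2 queued → 54.2857 μs.
Plus remaining 68000 bits of current packet: 24.2857 μs.
Queuing delay = 78.6 μs.

78.6 μs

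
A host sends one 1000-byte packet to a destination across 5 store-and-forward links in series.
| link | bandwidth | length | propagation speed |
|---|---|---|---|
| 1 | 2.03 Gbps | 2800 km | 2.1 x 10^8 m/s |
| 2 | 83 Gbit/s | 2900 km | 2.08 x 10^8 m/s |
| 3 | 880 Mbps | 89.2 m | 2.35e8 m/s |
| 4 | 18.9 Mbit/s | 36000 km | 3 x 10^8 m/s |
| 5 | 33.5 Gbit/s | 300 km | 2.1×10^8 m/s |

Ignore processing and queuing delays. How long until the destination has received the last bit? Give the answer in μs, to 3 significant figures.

L = 1000 × 8 = 8000 bits.
Transmission delays (L/R per hop): 3.94089, 0.0963855, 9.09091, 423.28, 0.238806 μs; sum = 436.647 μs.
Propagation delays (d/s per hop): 13333.3, 13942.3, 0.379574, 120000, 1428.57 μs; sum = 148705 μs.
End-to-end = 149000 μs.

149000 μs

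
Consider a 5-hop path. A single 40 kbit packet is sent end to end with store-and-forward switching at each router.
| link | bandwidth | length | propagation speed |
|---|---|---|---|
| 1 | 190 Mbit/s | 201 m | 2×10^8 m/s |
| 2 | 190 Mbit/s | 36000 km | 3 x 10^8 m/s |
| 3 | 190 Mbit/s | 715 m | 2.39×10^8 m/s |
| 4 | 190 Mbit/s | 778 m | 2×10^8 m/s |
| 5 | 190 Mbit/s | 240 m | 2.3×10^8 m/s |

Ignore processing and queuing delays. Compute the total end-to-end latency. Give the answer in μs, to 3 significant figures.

L = 40000 bits.
Transmission delay per hop = L/R = 40000/190000000 = 210.526 μs; 5 hops → 1052.63 μs.
Propagation delays (d/s per hop): 1.005, 120000, 2.99163, 3.89, 1.04348 μs; sum = 120009 μs.
End-to-end = 121000 μs.

121000 μs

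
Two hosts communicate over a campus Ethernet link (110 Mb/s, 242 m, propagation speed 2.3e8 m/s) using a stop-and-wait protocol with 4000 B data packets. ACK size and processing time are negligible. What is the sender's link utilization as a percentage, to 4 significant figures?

99.28 %

t_tx = L/R = 32000/110000000 = 0.000290909 s.
t_prop = 242/2.3e+08 = 1.05217e-06 s; RTT = 2.10435e-06 s.
Cycle = t_tx + RTT = 0.000293013 s.
Utilization = t_tx / cycle = 0.000290909/0.000293013 = 99.28 %.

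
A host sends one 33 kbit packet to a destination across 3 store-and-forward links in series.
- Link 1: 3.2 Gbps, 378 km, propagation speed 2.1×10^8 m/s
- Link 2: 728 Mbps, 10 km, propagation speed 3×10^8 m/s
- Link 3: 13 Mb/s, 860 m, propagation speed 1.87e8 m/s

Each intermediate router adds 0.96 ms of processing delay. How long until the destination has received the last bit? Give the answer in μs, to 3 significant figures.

6350 μs

L = 33000 bits.
Transmission delays (L/R per hop): 10.3125, 45.3297, 2538.46 μs; sum = 2594.1 μs.
Propagation delays (d/s per hop): 1800, 33.3333, 4.59893 μs; sum = 1837.93 μs.
Processing at 2 router(s): 2 × 0.96 ms = 1920 μs.
End-to-end = 6350 μs.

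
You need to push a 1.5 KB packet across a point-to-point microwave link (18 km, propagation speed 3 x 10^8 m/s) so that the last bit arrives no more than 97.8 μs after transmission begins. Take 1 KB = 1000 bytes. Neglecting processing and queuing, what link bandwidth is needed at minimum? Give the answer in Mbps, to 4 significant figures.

L = 12000 bits.
Propagation delay = 18000 / 300000000 = 60 μs.
Transmission budget = 97.8 − 60 = 37.8 μs.
R ≥ L / t_tx = 12000 bits / 3.78e-05 s = 317.5 Mbps.

317.5 Mbps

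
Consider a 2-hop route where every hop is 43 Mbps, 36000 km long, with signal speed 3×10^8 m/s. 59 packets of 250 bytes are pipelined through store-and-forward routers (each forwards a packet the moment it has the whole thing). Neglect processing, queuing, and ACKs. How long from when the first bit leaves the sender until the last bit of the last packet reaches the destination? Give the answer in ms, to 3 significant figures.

Per-hop transmission t_tx = L/R = 2000/43000000 = 0.0465116 ms.
Per-hop propagation t_prop = 36000000/300000000 = 120 ms.
Pipeline fill: first packet needs 2·t_tx to clear all hops; remaining 58 packets each add one t_tx.
Total = (2+59-1)·t_tx + 2·t_prop = 60·0.0465116 + 2·120 = 243 ms.

243 ms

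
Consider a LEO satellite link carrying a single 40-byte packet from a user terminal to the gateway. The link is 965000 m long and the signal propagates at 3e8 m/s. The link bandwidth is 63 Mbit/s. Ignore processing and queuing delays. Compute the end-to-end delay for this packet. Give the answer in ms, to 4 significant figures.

L = 40 × 8 = 320 bits.
Transmission delay = L/R = 320 / 63000000 = 0.00507937 ms.
Propagation delay = d/s = 965000 m / 300000000 m/s = 3.21667 ms.
Total = 3.222 ms.

3.222 ms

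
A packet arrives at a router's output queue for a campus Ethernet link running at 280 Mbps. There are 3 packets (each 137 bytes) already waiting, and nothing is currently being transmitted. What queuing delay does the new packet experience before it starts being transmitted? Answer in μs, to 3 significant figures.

Each queued packet: L/R = 1096/280000000 = 3.91429 μs.
3 queued → 11.7429 μs.
Queuing delay = 11.7 μs.

11.7 μs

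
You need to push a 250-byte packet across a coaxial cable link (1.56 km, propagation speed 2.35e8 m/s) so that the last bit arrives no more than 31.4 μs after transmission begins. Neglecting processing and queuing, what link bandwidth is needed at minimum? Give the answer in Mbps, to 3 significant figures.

80.8 Mbps

L = 2000 bits.
Propagation delay = 1560 / 235000000 = 6.6383 μs.
Transmission budget = 31.4 − 6.6383 = 24.7617 μs.
R ≥ L / t_tx = 2000 bits / 2.47617e-05 s = 80.8 Mbps.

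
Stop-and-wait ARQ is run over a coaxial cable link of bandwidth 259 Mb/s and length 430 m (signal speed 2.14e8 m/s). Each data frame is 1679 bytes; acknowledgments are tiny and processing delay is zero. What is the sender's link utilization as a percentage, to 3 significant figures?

92.8 %

t_tx = L/R = 13432/259000000 = 5.1861e-05 s.
t_prop = 430/214000000 = 2.00935e-06 s; RTT = 4.01869e-06 s.
Cycle = t_tx + RTT = 5.58797e-05 s.
Utilization = t_tx / cycle = 5.1861e-05/5.58797e-05 = 92.8 %.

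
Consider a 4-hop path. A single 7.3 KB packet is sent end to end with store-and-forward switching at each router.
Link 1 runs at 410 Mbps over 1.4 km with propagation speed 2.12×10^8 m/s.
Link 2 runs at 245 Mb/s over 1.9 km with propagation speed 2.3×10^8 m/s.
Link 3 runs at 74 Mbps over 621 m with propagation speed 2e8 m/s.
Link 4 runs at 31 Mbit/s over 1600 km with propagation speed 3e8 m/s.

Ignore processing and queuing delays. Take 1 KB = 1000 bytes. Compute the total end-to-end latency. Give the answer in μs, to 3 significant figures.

L = 58400 bits.
Transmission delays (L/R per hop): 142.439, 238.367, 789.189, 1883.87 μs; sum = 3053.87 μs.
Propagation delays (d/s per hop): 6.60377, 8.26087, 3.105, 5333.33 μs; sum = 5351.3 μs.
End-to-end = 8410 μs.

8410 μs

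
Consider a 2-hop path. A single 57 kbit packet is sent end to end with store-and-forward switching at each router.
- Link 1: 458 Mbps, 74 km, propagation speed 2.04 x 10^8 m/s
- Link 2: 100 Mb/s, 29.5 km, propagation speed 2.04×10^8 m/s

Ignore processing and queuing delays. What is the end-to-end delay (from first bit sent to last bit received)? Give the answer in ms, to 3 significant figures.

1.20 ms

L = 57000 bits.
Transmission delays (L/R per hop): 0.124454, 0.57 ms; sum = 0.694454 ms.
Propagation delays (d/s per hop): 0.362745, 0.144608 ms; sum = 0.507353 ms.
End-to-end = 1.20 ms.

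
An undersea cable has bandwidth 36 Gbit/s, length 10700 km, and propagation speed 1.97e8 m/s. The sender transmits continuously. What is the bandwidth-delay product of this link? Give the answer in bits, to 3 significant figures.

1960000000 bits

Propagation delay = 10700000 / 197000000 = 0.0543147 s.
BDP = R × t_prop = 36000000000 × 0.0543147 = 1955330000 bits.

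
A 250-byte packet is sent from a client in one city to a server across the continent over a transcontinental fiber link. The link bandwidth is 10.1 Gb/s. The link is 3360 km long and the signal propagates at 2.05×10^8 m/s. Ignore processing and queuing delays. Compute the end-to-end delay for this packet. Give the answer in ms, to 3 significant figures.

L = 250 × 8 = 2000 bits.
Transmission delay = L/R = 2000 / 10100000000 = 0.00019802 ms.
Propagation delay = d/s = 3360000 m / 2.05e+08 m/s = 16.3902 ms.
Total = 16.4 ms.

16.4 ms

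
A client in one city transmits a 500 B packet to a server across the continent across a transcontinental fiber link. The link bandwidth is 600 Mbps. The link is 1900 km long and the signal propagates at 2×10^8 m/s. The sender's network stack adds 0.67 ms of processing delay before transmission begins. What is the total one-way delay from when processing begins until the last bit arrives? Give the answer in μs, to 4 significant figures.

L = 500 × 8 = 4000 bits.
Transmission delay = L/R = 4000 / 600000000 = 6.66667 μs.
Propagation delay = d/s = 1900000 m / 200000000 m/s = 9500 μs.
Plus processing delay 0.67 ms = 670 μs.
Total = 10180 μs.

10180 μs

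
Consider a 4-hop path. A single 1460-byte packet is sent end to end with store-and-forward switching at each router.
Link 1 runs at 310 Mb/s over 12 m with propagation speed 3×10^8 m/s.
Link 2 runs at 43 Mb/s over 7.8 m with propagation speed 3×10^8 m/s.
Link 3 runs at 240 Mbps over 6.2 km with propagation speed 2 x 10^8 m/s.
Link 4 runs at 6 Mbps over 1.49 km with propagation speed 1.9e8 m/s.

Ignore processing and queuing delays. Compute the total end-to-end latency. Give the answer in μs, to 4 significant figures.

2344 μs

L = 1460 × 8 = 11680 bits.
Transmission delays (L/R per hop): 37.6774, 271.628, 48.6667, 1946.67 μs; sum = 2304.64 μs.
Propagation delays (d/s per hop): 0.04, 0.026, 31, 7.84211 μs; sum = 38.9081 μs.
End-to-end = 2344 μs.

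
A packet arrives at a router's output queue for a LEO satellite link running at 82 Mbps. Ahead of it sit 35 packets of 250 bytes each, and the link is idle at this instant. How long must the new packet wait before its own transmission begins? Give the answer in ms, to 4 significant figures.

Each queued packet: L/R = 2000/82000000 = 0.0243902 ms.
35 queued → 0.853659 ms.
Queuing delay = 0.8537 ms.

0.8537 ms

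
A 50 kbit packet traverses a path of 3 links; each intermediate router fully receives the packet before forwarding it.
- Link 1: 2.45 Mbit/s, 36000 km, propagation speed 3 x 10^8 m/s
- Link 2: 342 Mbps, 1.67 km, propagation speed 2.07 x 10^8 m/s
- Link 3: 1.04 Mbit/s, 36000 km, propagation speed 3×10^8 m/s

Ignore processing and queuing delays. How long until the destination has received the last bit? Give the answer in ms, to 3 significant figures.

L = 50000 bits.
Transmission delays (L/R per hop): 20.4082, 0.146199, 48.0769 ms; sum = 68.6313 ms.
Propagation delays (d/s per hop): 120, 0.00806763, 120 ms; sum = 240.008 ms.
End-to-end = 309 ms.

309 ms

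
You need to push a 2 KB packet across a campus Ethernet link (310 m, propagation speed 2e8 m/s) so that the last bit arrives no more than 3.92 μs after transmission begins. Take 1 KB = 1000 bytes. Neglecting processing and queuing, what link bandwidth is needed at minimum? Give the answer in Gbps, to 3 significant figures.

6.75 Gbps

L = 16000 bits.
Propagation delay = 310 / 200000000 = 1.55 μs.
Transmission budget = 3.92 − 1.55 = 2.37 μs.
R ≥ L / t_tx = 16000 bits / 2.37e-06 s = 6.75 Gbps.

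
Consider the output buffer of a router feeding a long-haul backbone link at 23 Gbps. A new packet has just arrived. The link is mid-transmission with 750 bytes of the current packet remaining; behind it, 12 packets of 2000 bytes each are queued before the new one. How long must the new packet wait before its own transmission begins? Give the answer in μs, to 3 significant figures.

Each queued packet: L/R = 16000/23000000000 = 0.695652 μs.
12 queued → 8.34783 μs.
Plus remaining 6000 bits of current packet: 0.26087 μs.
Queuing delay = 8.61 μs.

8.61 μs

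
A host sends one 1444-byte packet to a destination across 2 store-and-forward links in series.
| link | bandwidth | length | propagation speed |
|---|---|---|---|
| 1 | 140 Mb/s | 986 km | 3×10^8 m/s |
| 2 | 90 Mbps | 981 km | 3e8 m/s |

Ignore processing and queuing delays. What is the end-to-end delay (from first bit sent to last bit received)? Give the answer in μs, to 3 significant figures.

6770 μs

L = 1444 × 8 = 11552 bits.
Transmission delays (L/R per hop): 82.5143, 128.356 μs; sum = 210.87 μs.
Propagation delays (d/s per hop): 3286.67, 3270 μs; sum = 6556.67 μs.
End-to-end = 6770 μs.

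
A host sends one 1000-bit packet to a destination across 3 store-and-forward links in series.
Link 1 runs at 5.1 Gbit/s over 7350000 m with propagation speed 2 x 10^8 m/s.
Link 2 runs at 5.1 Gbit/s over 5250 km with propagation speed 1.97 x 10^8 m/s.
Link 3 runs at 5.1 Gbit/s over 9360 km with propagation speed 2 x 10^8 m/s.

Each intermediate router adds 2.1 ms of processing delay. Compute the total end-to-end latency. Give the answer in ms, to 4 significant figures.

114.4 ms

Transmission delay per hop = L/R = 1000/5100000000 = 0.000196078 ms; 3 hops → 0.000588235 ms.
Propagation delays (d/s per hop): 36.75, 26.6497, 46.8 ms; sum = 110.2 ms.
Processing at 2 router(s): 2 × 2.1 ms = 4.2 ms.
End-to-end = 114.4 ms.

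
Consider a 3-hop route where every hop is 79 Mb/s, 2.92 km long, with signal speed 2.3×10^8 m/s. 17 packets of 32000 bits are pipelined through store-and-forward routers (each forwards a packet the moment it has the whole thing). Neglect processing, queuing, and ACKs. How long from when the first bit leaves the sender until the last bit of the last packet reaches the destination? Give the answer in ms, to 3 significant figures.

Per-hop transmission t_tx = L/R = 32000/79000000 = 0.405063 ms.
Per-hop propagation t_prop = 2920/2.3e+08 = 0.0126957 ms.
Pipeline fill: first packet needs 3·t_tx to clear all hops; remaining 16 packets each add one t_tx.
Total = (3+17-1)·t_tx + 3·t_prop = 19·0.405063 + 3·0.0126957 = 7.73 ms.

7.73 ms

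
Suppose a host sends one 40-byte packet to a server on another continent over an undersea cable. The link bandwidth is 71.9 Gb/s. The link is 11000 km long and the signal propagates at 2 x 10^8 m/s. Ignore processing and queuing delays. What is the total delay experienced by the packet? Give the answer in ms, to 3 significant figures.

55.0 ms

L = 40 × 8 = 320 bits.
Transmission delay = L/R = 320 / 71900000000 = 4.45063e-06 ms.
Propagation delay = d/s = 11000000 m / 200000000 m/s = 55 ms.
Total = 55.0 ms.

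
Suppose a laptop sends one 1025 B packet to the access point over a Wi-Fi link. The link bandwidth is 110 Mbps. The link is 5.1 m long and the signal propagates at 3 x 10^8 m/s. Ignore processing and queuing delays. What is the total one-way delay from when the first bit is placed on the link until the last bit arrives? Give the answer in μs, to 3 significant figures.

74.6 μs

L = 1025 × 8 = 8200 bits.
Transmission delay = L/R = 8200 / 110000000 = 74.5455 μs.
Propagation delay = d/s = 5.1 m / 300000000 m/s = 0.017 μs.
Total = 74.6 μs.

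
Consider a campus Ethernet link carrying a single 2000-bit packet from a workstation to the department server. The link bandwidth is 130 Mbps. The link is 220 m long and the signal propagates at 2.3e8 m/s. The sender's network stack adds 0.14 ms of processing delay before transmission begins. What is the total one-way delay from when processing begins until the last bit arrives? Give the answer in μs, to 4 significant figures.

156.3 μs

Transmission delay = L/R = 2000 / 130000000 = 15.3846 μs.
Propagation delay = d/s = 220 m / 2.3e+08 m/s = 0.956522 μs.
Plus processing delay 0.14 ms = 140 μs.
Total = 156.3 μs.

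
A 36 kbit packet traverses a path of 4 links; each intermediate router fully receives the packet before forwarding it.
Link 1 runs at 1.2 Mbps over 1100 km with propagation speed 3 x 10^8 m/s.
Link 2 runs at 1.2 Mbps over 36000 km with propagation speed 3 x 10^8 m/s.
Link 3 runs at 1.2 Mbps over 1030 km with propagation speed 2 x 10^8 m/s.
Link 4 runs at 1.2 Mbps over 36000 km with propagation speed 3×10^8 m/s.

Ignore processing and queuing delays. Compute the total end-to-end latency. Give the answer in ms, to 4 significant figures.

368.8 ms

L = 36000 bits.
Transmission delay per hop = L/R = 36000/1200000 = 30 ms; 4 hops → 120 ms.
Propagation delays (d/s per hop): 3.66667, 120, 5.15, 120 ms; sum = 248.817 ms.
End-to-end = 368.8 ms.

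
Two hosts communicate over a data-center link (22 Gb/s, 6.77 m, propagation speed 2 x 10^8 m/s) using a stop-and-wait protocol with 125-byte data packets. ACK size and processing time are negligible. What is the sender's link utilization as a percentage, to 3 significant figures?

t_tx = L/R = 1000/22000000000 = 4.54545e-08 s.
t_prop = 6.77/200000000 = 3.385e-08 s; RTT = 6.77e-08 s.
Cycle = t_tx + RTT = 1.13155e-07 s.
Utilization = t_tx / cycle = 4.54545e-08/1.13155e-07 = 40.2 %.

40.2 %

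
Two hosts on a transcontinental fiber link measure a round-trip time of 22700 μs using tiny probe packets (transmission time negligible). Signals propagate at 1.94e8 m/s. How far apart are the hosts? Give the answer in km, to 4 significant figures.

One-way propagation = RTT/2 = 11350 μs.
d = s × t = 194000000 × 0.01135 = 2202 km.

2202 km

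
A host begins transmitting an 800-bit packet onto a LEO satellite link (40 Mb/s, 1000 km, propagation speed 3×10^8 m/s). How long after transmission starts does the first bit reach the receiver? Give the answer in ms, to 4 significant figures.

3.333 ms

First bit experiences only propagation delay: d/s = 1000000/300000000 = 3.333 ms.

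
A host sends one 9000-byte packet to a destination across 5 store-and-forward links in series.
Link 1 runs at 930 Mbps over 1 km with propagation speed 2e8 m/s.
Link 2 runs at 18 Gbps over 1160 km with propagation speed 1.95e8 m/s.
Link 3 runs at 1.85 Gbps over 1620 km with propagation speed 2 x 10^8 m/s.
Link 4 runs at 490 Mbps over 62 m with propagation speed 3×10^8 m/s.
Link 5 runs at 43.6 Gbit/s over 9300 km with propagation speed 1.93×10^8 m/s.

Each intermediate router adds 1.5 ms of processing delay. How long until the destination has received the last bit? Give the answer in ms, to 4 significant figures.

68.51 ms

L = 9000 × 8 = 72000 bits.
Transmission delays (L/R per hop): 0.0774194, 0.004, 0.0389189, 0.146939, 0.00165138 ms; sum = 0.268928 ms.
Propagation delays (d/s per hop): 0.005, 5.94872, 8.1, 0.000206667, 48.1865 ms; sum = 62.2405 ms.
Processing at 4 router(s): 4 × 1.5 ms = 6 ms.
End-to-end = 68.51 ms.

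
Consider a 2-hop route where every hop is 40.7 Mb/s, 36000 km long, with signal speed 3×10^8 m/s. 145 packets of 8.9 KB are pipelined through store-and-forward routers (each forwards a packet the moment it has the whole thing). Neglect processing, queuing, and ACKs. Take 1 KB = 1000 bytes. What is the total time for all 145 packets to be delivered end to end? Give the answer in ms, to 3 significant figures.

495 ms

Per-hop transmission t_tx = L/R = 71200/40700000 = 1.74939 ms.
Per-hop propagation t_prop = 36000000/300000000 = 120 ms.
Pipeline fill: first packet needs 2·t_tx to clear all hops; remaining 144 packets each add one t_tx.
Total = (2+145-1)·t_tx + 2·t_prop = 146·1.74939 + 2·120 = 495 ms.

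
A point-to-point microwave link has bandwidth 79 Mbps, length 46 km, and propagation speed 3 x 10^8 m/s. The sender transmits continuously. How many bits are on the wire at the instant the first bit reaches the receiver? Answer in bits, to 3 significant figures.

Propagation delay = 46000 / 300000000 = 0.000153333 s.
BDP = R × t_prop = 79000000 × 0.000153333 = 12113.3 bits.

12100 bits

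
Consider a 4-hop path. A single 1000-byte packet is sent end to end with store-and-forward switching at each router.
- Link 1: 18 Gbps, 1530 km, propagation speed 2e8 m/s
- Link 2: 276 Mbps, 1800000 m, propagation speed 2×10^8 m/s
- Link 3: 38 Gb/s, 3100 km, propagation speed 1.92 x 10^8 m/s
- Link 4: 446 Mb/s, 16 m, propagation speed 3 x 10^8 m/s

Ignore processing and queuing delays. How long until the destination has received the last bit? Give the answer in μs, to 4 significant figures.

32840 μs

L = 1000 × 8 = 8000 bits.
Transmission delays (L/R per hop): 0.444444, 28.9855, 0.210526, 17.9372 μs; sum = 47.5777 μs.
Propagation delays (d/s per hop): 7650, 9000, 16145.8, 0.0533333 μs; sum = 32795.9 μs.
End-to-end = 32840 μs.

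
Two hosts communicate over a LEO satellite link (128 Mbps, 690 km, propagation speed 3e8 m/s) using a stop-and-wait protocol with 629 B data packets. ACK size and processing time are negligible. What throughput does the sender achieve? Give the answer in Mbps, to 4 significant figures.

1.085 Mbps

t_tx = L/R = 5032/128000000 = 3.93125e-05 s.
t_prop = 690000/300000000 = 0.0023 s; RTT = 0.0046 s.
Cycle = t_tx + RTT = 0.00463931 s.
Throughput = L / cycle = 5032 / 0.00463931 = 1.085 Mbps.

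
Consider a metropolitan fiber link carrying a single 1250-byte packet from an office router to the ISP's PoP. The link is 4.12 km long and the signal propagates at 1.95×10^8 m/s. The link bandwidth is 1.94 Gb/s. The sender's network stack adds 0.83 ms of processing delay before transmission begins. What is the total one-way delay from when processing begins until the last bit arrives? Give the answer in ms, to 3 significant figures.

L = 1250 × 8 = 10000 bits.
Transmission delay = L/R = 10000 / 1940000000 = 0.00515464 ms.
Propagation delay = d/s = 4120 m / 195000000 m/s = 0.0211282 ms.
Plus processing delay 0.83 ms = 0.83 ms.
Total = 0.856 ms.

0.856 ms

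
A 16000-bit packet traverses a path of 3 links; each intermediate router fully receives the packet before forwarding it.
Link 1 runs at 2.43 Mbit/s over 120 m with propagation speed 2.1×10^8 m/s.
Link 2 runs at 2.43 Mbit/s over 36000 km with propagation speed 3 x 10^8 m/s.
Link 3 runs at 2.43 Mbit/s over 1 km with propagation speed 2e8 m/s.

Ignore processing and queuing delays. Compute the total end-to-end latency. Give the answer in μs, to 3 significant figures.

Transmission delay per hop = L/R = 16000/2430000 = 6584.36 μs; 3 hops → 19753.1 μs.
Propagation delays (d/s per hop): 0.571429, 120000, 5 μs; sum = 120006 μs.
End-to-end = 140000 μs.

140000 μs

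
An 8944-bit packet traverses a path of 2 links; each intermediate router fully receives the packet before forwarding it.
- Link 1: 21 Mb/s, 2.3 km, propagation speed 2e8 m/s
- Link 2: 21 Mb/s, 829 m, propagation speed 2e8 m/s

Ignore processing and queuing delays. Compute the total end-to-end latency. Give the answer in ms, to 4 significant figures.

0.8675 ms

Transmission delay per hop = L/R = 8944/21000000 = 0.425905 ms; 2 hops → 0.85181 ms.
Propagation delays (d/s per hop): 0.0115, 0.004145 ms; sum = 0.015645 ms.
End-to-end = 0.8675 ms.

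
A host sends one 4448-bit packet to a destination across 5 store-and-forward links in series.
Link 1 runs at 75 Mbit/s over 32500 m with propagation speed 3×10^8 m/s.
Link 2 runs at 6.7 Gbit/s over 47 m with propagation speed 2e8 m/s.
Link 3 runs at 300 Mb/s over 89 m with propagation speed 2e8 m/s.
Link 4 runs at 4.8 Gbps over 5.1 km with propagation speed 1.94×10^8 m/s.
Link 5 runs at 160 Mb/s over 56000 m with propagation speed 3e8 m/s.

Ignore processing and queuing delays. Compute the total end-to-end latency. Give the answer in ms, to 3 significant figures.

0.425 ms

Transmission delays (L/R per hop): 0.0593067, 0.000663881, 0.0148267, 0.000926667, 0.0278 ms; sum = 0.103524 ms.
Propagation delays (d/s per hop): 0.108333, 0.000235, 0.000445, 0.0262887, 0.186667 ms; sum = 0.321969 ms.
End-to-end = 0.425 ms.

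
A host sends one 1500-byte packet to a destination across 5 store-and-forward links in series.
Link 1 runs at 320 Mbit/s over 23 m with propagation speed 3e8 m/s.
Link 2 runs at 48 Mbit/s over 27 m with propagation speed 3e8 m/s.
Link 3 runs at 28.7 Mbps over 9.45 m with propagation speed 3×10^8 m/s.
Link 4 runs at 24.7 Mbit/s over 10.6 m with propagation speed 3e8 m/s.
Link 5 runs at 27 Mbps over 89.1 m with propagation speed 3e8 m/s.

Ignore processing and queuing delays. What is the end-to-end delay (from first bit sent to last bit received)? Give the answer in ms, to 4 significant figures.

1.636 ms

L = 1500 × 8 = 12000 bits.
Transmission delays (L/R per hop): 0.0375, 0.25, 0.418118, 0.48583, 0.444444 ms; sum = 1.63589 ms.
Propagation delays (d/s per hop): 7.66667e-05, 9e-05, 3.15e-05, 3.53333e-05, 0.000297 ms; sum = 0.0005305 ms.
End-to-end = 1.636 ms.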